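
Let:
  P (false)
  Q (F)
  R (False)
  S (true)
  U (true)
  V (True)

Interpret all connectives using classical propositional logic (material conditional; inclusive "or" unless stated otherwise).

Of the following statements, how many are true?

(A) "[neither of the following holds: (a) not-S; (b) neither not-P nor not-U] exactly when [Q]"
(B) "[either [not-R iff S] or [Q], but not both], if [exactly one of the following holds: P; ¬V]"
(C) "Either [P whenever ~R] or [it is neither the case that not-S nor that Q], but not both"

2

(A): Parsed as (~S nor (~P nor ~U)) <-> Q

~S = ~T = F
~P = ~F = T
~U = ~T = F
~P nor ~U = T nor F = F
~S nor (~P nor ~U) = F nor F = T
(~S nor (~P nor ~U)) <-> Q = T <-> F = F
So (A) is false.

(B): Formalization: (P xor ~V) -> ((~R <-> S) xor Q)

~V = ~T = F
P xor ~V = F xor F = F
~R = ~F = T
~R <-> S = T <-> T = T
(~R <-> S) xor Q = T xor F = T
(P xor ~V) -> ((~R <-> S) xor Q) = F -> T = T
So (B) is true.

(C): In symbols: (~R -> P) xor (~S nor Q)

~R = ~F = T
~R -> P = T -> F = F
~S = ~T = F
~S nor Q = F nor F = T
(~R -> P) xor (~S nor Q) = F xor T = T
So (C) is true.

True statements: 2 ((B), (C)).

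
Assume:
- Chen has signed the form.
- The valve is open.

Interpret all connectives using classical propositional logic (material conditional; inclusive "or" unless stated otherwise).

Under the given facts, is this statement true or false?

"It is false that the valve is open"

Let Q = "the valve is open" (T).
Parsed as ¬Q

¬Q = ¬T = F

false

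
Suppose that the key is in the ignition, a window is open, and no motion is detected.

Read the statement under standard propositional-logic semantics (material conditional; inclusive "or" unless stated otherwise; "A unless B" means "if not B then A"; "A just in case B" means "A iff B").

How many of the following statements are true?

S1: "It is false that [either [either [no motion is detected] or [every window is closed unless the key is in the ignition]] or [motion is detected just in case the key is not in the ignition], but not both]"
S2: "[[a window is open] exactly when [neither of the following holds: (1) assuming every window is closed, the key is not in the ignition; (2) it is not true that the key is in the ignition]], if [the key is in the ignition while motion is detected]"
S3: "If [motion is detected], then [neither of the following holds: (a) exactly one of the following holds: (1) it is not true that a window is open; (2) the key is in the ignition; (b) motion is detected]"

Let R = "motion is detected" (False), Q = "a window is open" (True), P = "the key is in the ignition" (True).

S1: In symbols: not ((not R or (not Q or P)) xor (R iff not P))

not R = not False = True
not Q = not True = False
not Q or P = False or True = True
not R or (not Q or P) = True or True = True
not P = not True = False
R iff not P = False iff False = True
(not R or (not Q or P)) xor (R iff not P) = True xor True = False
not ((not R or (not Q or P)) xor (R iff not P)) = not False = True
Hence S1 is true.

S2: In symbols: (P and R) -> (Q iff ((not Q -> not P) nor not P))

P and R = True and False = False
not Q = not True = False
not P = not True = False
not Q -> not P = False -> False = True
not P = not True = False
(not Q -> not P) nor not P = True nor False = False
Q iff ((not Q -> not P) nor not P) = True iff False = False
(P and R) -> (Q iff ((not Q -> not P) nor not P)) = False -> False = True
So S2 is true.

S3: Formalization: R -> ((not Q xor P) nor R)

not Q = not True = False
not Q xor P = False xor True = True
(not Q xor P) nor R = True nor False = False
R -> ((not Q xor P) nor R) = False -> False = True
Hence S3 is true.

Count: 3.

3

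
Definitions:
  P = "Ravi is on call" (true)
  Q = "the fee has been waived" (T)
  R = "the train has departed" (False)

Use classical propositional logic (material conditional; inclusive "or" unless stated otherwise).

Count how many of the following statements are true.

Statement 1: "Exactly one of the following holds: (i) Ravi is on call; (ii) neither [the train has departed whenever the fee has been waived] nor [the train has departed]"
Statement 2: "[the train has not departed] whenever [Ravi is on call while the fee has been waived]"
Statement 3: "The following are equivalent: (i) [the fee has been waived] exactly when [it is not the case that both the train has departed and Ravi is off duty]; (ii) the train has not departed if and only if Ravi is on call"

2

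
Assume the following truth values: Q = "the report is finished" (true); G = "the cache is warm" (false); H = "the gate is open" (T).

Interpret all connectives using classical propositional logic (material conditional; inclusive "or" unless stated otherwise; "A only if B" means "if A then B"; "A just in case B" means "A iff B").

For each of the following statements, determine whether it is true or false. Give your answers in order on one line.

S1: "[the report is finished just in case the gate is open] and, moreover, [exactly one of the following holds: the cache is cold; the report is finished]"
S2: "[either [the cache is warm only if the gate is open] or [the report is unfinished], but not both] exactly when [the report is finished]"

S1: In symbols: (Q ↔ H) ∧ (¬G ⊕ Q)

Q ↔ H = T ↔ T = T
¬G = ¬F = T
¬G ⊕ Q = T ⊕ T = F
(Q ↔ H) ∧ (¬G ⊕ Q) = T ∧ F = F
So S1 is false.

S2: This is ((G → H) ⊕ ¬Q) ↔ Q.

G → H = F → T = T
¬Q = ¬T = F
(G → H) ⊕ ¬Q = T ⊕ F = T
((G → H) ⊕ ¬Q) ↔ Q = T ↔ T = T
Thus S2 is true.

S1 false / S2 true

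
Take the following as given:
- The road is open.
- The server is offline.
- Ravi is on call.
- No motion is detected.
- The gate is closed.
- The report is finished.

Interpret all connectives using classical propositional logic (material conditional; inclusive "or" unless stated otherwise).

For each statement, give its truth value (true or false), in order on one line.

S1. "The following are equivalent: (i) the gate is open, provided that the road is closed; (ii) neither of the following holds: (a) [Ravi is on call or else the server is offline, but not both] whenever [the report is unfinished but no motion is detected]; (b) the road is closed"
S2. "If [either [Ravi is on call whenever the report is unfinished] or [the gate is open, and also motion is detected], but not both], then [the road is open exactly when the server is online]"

Let P = "the road is closed" (F), U = "the gate is open" (F), V = "the report is finished" (T), S = "motion is detected" (F), R = "Ravi is on call" (T), Q = "the server is online" (F).

S1: Formalization: (P -> U) <-> (((~V & ~S) -> (R xor ~Q)) nor P)

P -> U = F -> F = T
~V = ~T = F
~S = ~F = T
~V & ~S = F & T = F
~Q = ~F = T
R xor ~Q = T xor T = F
(~V & ~S) -> (R xor ~Q) = F -> F = T
((~V & ~S) -> (R xor ~Q)) nor P = T nor F = F
(P -> U) <-> (((~V & ~S) -> (R xor ~Q)) nor P) = T <-> F = F
Thus S1 is false.

S2: In symbols: ((~V -> R) xor (U & S)) -> (~P <-> Q)

~V = ~T = F
~V -> R = F -> T = T
U & S = F & F = F
(~V -> R) xor (U & S) = T xor F = T
~P = ~F = T
~P <-> Q = T <-> F = F
((~V -> R) xor (U & S)) -> (~P <-> Q) = T -> F = F
So S2 is false.

S1 F / S2 F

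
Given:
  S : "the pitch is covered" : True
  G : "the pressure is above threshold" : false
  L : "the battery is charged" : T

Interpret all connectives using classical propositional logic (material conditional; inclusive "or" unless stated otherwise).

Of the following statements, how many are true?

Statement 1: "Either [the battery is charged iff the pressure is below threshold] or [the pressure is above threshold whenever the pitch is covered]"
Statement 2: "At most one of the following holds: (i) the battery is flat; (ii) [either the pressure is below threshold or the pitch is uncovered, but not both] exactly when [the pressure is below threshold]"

Statement 1: Parsed as (L iff not G) or (S -> G)

not G = not False = True
L iff not G = True iff True = True
S -> G = True -> False = False
(L iff not G) or (S -> G) = True or False = True
So Statement 1 is true.

Statement 2: In symbols: not L nand ((not G xor not S) iff not G)

not L = not True = False
not G = not False = True
not S = not True = False
not G xor not S = True xor False = True
not G = not False = True
(not G xor not S) iff not G = True iff True = True
not L nand ((not G xor not S) iff not G) = False nand True = True
Thus Statement 2 is true.

2 of the 2 statements are true (Statement 1, Statement 2).

2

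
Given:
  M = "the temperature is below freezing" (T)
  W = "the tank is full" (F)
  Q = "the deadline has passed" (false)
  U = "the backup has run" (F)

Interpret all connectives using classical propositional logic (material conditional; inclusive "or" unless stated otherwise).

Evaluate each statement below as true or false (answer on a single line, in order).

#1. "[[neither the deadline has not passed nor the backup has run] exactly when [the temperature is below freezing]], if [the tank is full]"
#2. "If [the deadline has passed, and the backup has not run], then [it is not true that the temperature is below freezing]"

#1: Parsed as W → ((¬Q ↓ U) ↔ M)

¬Q = ¬F = T
¬Q ↓ U = T ↓ F = F
(¬Q ↓ U) ↔ M = F ↔ T = F
W → ((¬Q ↓ U) ↔ M) = F → F = T
Hence #1 is true.

#2: Parsed as (Q ∧ ¬U) → ¬M

¬U = ¬F = T
Q ∧ ¬U = F ∧ T = F
¬M = ¬T = F
(Q ∧ ¬U) → ¬M = F → F = T
Hence #2 is true.

#1 true, #2 true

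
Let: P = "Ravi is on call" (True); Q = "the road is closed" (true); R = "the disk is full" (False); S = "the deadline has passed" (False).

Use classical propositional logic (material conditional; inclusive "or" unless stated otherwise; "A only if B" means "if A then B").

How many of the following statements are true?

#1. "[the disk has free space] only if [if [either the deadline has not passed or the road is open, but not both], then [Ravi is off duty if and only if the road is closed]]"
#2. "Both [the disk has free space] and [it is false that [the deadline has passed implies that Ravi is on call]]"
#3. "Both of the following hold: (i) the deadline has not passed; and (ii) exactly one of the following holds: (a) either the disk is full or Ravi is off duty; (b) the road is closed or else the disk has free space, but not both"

0

#1: Formalization: ~R -> ((~S xor ~Q) -> (~P <-> Q))

~R = ~F = T
~S = ~F = T
~Q = ~T = F
~S xor ~Q = T xor F = T
~P = ~T = F
~P <-> Q = F <-> T = F
(~S xor ~Q) -> (~P <-> Q) = T -> F = F
~R -> ((~S xor ~Q) -> (~P <-> Q)) = T -> F = F
Thus #1 is false.

#2: Formalization: ~R & ~(S -> P)

~R = ~F = T
S -> P = F -> T = T
~(S -> P) = ~T = F
~R & ~(S -> P) = T & F = F
So #2 is false.

#3: In symbols: ~S & ((R | ~P) xor (Q xor ~R))

~S = ~F = T
~P = ~T = F
R | ~P = F | F = F
~R = ~F = T
Q xor ~R = T xor T = F
(R | ~P) xor (Q xor ~R) = F xor F = F
~S & ((R | ~P) xor (Q xor ~R)) = T & F = F
So #3 is false.

Count: 0.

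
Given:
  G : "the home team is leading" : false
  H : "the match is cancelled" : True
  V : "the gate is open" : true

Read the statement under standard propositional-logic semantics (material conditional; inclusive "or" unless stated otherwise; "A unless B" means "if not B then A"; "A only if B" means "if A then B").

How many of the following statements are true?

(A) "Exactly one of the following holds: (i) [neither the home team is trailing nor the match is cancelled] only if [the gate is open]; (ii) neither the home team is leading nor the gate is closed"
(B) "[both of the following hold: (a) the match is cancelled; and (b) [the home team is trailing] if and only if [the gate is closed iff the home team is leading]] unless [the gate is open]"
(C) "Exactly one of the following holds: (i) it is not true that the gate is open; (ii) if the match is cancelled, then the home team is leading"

1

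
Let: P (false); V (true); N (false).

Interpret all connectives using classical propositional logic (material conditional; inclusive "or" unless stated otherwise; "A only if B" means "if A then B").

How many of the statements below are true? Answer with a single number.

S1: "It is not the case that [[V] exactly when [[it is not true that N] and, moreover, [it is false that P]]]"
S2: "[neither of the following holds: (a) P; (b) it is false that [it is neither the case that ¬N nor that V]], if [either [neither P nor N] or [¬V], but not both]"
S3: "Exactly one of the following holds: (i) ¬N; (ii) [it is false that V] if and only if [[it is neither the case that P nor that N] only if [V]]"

1

S1: In symbols: ¬(V ↔ (¬N ∧ ¬P))

¬N = ¬F = T
¬P = ¬F = T
¬N ∧ ¬P = T ∧ T = T
V ↔ (¬N ∧ ¬P) = T ↔ T = T
¬(V ↔ (¬N ∧ ¬P)) = ¬T = F
So S1 is false.

S2: In symbols: ((P ↓ N) ⊕ ¬V) → (P ↓ ¬(¬N ↓ V))

P ↓ N = F ↓ F = T
¬V = ¬T = F
(P ↓ N) ⊕ ¬V = T ⊕ F = T
¬N = ¬F = T
¬N ↓ V = T ↓ T = F
¬(¬N ↓ V) = ¬F = T
P ↓ ¬(¬N ↓ V) = F ↓ T = F
((P ↓ N) ⊕ ¬V) → (P ↓ ¬(¬N ↓ V)) = T → F = F
Hence S2 is false.

S3: This is ¬N ⊕ (¬V ↔ ((P ↓ N) → V)).

¬N = ¬F = T
¬V = ¬T = F
P ↓ N = F ↓ F = T
(P ↓ N) → V = T → T = T
¬V ↔ ((P ↓ N) → V) = F ↔ T = F
¬N ⊕ (¬V ↔ ((P ↓ N) → V)) = T ⊕ F = T
Thus S3 is true.

True statements: 1 (S3).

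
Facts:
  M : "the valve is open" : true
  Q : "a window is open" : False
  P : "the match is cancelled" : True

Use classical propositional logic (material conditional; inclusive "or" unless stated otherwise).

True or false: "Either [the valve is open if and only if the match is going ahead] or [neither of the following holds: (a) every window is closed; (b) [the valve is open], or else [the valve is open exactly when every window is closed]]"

False.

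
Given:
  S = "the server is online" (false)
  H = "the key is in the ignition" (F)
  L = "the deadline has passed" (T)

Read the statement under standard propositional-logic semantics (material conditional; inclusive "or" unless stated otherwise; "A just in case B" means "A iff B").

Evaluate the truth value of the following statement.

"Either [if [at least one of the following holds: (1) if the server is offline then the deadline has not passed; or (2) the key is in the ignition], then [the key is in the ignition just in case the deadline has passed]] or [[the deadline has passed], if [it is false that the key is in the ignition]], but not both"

False.

Values: S=F, L=T, H=F.
Formalization: (((¬S → ¬L) ∨ H) → (H ↔ L)) ⊕ (¬H → L)

¬S = ¬F = T
¬L = ¬T = F
¬S → ¬L = T → F = F
(¬S → ¬L) ∨ H = F ∨ F = F
H ↔ L = F ↔ T = F
((¬S → ¬L) ∨ H) → (H ↔ L) = F → F = T
¬H = ¬F = T
¬H → L = T → T = T
(((¬S → ¬L) ∨ H) → (H ↔ L)) ⊕ (¬H → L) = T ⊕ T = F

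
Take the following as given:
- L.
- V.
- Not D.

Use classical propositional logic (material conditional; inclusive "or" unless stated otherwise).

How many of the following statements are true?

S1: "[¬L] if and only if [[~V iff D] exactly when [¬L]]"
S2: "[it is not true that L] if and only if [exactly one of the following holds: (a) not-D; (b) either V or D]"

2

S1: Parsed as ~L <-> ((~V <-> D) <-> ~L)

~L = ~T = F
~V = ~T = F
~V <-> D = F <-> F = T
~L = ~T = F
(~V <-> D) <-> ~L = T <-> F = F
~L <-> ((~V <-> D) <-> ~L) = F <-> F = T
Hence S1 is true.

S2: This is ~L <-> (~D xor (V | D)).

~L = ~T = F
~D = ~F = T
V | D = T | F = T
~D xor (V | D) = T xor T = F
~L <-> (~D xor (V | D)) = F <-> F = T
So S2 is true.

2 of the 2 statements are true.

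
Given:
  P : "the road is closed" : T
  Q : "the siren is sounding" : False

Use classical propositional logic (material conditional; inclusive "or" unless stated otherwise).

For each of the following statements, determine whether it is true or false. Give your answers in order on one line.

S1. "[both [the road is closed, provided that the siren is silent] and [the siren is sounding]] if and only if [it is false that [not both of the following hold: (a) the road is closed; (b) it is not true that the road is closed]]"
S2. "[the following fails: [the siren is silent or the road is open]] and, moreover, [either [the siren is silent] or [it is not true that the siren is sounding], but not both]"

S1 True, S2 False

S1: Parsed as ((not Q -> P) and Q) iff not (P nand not P)

not Q = not False = True
not Q -> P = True -> True = True
(not Q -> P) and Q = True and False = False
not P = not True = False
P nand not P = True nand False = True
not (P nand not P) = not True = False
((not Q -> P) and Q) iff not (P nand not P) = False iff False = True
Thus S1 is true.

S2: Formalization: not (not Q or not P) and (not Q xor not Q)

not Q = not False = True
not P = not True = False
not Q or not P = True or False = True
not (not Q or not P) = not True = False
not Q = not False = True
not Q = not False = True
not Q xor not Q = True xor True = False
not (not Q or not P) and (not Q xor not Q) = False and False = False
Thus S2 is false.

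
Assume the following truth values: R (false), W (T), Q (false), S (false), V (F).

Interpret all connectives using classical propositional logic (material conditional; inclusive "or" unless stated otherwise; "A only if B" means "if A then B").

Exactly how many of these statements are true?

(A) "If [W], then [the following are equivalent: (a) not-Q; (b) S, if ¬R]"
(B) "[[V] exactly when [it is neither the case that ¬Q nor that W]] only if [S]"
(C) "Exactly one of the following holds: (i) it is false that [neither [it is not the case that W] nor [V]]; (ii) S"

(A): In symbols: W -> (~Q <-> (~R -> S))

~Q = ~F = T
~R = ~F = T
~R -> S = T -> F = F
~Q <-> (~R -> S) = T <-> F = F
W -> (~Q <-> (~R -> S)) = T -> F = F
Thus (A) is false.

(B): Formalization: (V <-> (~Q nor W)) -> S

~Q = ~F = T
~Q nor W = T nor T = F
V <-> (~Q nor W) = F <-> F = T
(V <-> (~Q nor W)) -> S = T -> F = F
So (B) is false.

(C): Formalization: ~(~W nor V) xor S

~W = ~T = F
~W nor V = F nor F = T
~(~W nor V) = ~T = F
~(~W nor V) xor S = F xor F = F
Thus (C) is false.

0 of the 3 statements are true (none).

0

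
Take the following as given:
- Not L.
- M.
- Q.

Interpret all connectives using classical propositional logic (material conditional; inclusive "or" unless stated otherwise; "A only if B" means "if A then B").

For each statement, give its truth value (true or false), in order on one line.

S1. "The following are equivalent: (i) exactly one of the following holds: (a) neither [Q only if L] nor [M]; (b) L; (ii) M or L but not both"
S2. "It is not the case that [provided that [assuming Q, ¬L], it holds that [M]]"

S1 false / S2 false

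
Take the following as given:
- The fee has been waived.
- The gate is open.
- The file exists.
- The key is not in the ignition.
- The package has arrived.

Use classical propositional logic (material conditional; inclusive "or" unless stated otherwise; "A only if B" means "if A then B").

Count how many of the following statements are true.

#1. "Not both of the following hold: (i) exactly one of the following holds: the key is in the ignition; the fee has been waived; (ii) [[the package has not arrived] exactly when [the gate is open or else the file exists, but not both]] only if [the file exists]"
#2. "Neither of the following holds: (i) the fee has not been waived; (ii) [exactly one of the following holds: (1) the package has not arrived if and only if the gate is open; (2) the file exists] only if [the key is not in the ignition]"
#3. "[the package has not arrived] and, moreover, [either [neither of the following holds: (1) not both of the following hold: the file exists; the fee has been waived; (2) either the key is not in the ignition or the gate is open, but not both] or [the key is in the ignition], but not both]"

Let M = "the key is in the ignition" (F), K = "the fee has been waived" (T), R = "the package has arrived" (T), Q = "the gate is open" (T), W = "the file exists" (T).

#1: This is (M ⊕ K) ↑ ((¬R ↔ (Q ⊕ W)) → W).

M ⊕ K = F ⊕ T = T
¬R = ¬T = F
Q ⊕ W = T ⊕ T = F
¬R ↔ (Q ⊕ W) = F ↔ F = T
(¬R ↔ (Q ⊕ W)) → W = T → T = T
(M ⊕ K) ↑ ((¬R ↔ (Q ⊕ W)) → W) = T ↑ T = F
Hence #1 is false.

#2: Formalization: ¬K ↓ (((¬R ↔ Q) ⊕ W) → ¬M)

¬K = ¬T = F
¬R = ¬T = F
¬R ↔ Q = F ↔ T = F
(¬R ↔ Q) ⊕ W = F ⊕ T = T
¬M = ¬F = T
((¬R ↔ Q) ⊕ W) → ¬M = T → T = T
¬K ↓ (((¬R ↔ Q) ⊕ W) → ¬M) = F ↓ T = F
So #2 is false.

#3: Parsed as ¬R ∧ (((W ↑ K) ↓ (¬M ⊕ Q)) ⊕ M)

¬R = ¬T = F
W ↑ K = T ↑ T = F
¬M = ¬F = T
¬M ⊕ Q = T ⊕ T = F
(W ↑ K) ↓ (¬M ⊕ Q) = F ↓ F = T
((W ↑ K) ↓ (¬M ⊕ Q)) ⊕ M = T ⊕ F = T
¬R ∧ (((W ↑ K) ↓ (¬M ⊕ Q)) ⊕ M) = F ∧ T = F
Hence #3 is false.

Count: 0.

0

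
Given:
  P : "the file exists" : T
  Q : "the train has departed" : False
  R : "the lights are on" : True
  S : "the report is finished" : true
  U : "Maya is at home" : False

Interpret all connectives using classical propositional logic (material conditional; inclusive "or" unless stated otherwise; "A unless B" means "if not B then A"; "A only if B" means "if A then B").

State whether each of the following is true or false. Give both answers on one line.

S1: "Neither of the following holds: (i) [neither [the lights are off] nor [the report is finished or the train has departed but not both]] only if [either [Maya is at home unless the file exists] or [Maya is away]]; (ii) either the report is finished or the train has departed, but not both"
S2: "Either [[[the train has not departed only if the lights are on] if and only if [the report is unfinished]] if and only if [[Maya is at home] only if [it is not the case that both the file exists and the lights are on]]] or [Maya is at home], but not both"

S1: Parsed as ((¬R ↓ (S ⊕ Q)) → ((U ∨ P) ∨ ¬U)) ↓ (S ⊕ Q)

¬R = ¬T = F
S ⊕ Q = T ⊕ F = T
¬R ↓ (S ⊕ Q) = F ↓ T = F
U ∨ P = F ∨ T = T
¬U = ¬F = T
(U ∨ P) ∨ ¬U = T ∨ T = T
(¬R ↓ (S ⊕ Q)) → ((U ∨ P) ∨ ¬U) = F → T = T
S ⊕ Q = T ⊕ F = T
((¬R ↓ (S ⊕ Q)) → ((U ∨ P) ∨ ¬U)) ↓ (S ⊕ Q) = T ↓ T = F
Thus S1 is false.

S2: Formalization: (((¬Q → R) ↔ ¬S) ↔ (U → (P ↑ R))) ⊕ U

¬Q = ¬F = T
¬Q → R = T → T = T
¬S = ¬T = F
(¬Q → R) ↔ ¬S = T ↔ F = F
P ↑ R = T ↑ T = F
U → (P ↑ R) = F → F = T
((¬Q → R) ↔ ¬S) ↔ (U → (P ↑ R)) = F ↔ T = F
(((¬Q → R) ↔ ¬S) ↔ (U → (P ↑ R))) ⊕ U = F ⊕ F = F
Thus S2 is false.

S1 F; S2 F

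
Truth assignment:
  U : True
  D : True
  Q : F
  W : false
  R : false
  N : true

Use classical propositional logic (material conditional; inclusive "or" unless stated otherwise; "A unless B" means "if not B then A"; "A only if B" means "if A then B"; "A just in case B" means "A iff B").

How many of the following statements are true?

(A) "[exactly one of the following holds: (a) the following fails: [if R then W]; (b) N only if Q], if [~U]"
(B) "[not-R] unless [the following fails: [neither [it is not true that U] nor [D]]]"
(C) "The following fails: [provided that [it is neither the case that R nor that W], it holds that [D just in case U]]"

(A): In symbols: ¬U → (¬(R → W) ⊕ (N → Q))

¬U = ¬T = F
R → W = F → F = T
¬(R → W) = ¬T = F
N → Q = T → F = F
¬(R → W) ⊕ (N → Q) = F ⊕ F = F
¬U → (¬(R → W) ⊕ (N → Q)) = F → F = T
Thus (A) is true.

(B): Formalization: ¬R ∨ ¬(¬U ↓ D)

¬R = ¬F = T
¬U = ¬T = F
¬U ↓ D = F ↓ T = F
¬(¬U ↓ D) = ¬F = T
¬R ∨ ¬(¬U ↓ D) = T ∨ T = T
Hence (B) is true.

(C): In symbols: ¬((R ↓ W) → (D ↔ U))

R ↓ W = F ↓ F = T
D ↔ U = T ↔ T = T
(R ↓ W) → (D ↔ U) = T → T = T
¬((R ↓ W) → (D ↔ U)) = ¬T = F
Thus (C) is false.

Count: 2.

2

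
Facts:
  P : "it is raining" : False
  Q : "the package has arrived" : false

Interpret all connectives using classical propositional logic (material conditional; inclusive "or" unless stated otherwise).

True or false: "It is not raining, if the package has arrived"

In symbols: Q → ¬P

¬P = ¬F = T
Q → ¬P = F → T = T

True.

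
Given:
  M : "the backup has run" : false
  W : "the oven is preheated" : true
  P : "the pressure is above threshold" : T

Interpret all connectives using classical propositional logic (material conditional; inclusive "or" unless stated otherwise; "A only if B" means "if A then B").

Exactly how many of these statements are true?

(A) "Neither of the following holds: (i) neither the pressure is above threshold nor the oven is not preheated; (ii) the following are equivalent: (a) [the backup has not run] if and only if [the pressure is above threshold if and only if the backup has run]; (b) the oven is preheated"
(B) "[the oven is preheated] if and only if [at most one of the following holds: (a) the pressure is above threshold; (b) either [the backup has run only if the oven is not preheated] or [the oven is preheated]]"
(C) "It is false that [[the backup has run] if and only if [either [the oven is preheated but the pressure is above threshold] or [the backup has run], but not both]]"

2

(A): Parsed as (P ↓ ¬W) ↓ ((¬M ↔ (P ↔ M)) ↔ W)

¬W = ¬T = F
P ↓ ¬W = T ↓ F = F
¬M = ¬F = T
P ↔ M = T ↔ F = F
¬M ↔ (P ↔ M) = T ↔ F = F
(¬M ↔ (P ↔ M)) ↔ W = F ↔ T = F
(P ↓ ¬W) ↓ ((¬M ↔ (P ↔ M)) ↔ W) = F ↓ F = T
Hence (A) is true.

(B): Formalization: W ↔ (P ↑ ((M → ¬W) ∨ W))

¬W = ¬T = F
M → ¬W = F → F = T
(M → ¬W) ∨ W = T ∨ T = T
P ↑ ((M → ¬W) ∨ W) = T ↑ T = F
W ↔ (P ↑ ((M → ¬W) ∨ W)) = T ↔ F = F
Hence (B) is false.

(C): This is ¬(M ↔ ((W ∧ P) ⊕ M)).

W ∧ P = T ∧ T = T
(W ∧ P) ⊕ M = T ⊕ F = T
M ↔ ((W ∧ P) ⊕ M) = F ↔ T = F
¬(M ↔ ((W ∧ P) ⊕ M)) = ¬F = T
Thus (C) is true.

True statements: 2.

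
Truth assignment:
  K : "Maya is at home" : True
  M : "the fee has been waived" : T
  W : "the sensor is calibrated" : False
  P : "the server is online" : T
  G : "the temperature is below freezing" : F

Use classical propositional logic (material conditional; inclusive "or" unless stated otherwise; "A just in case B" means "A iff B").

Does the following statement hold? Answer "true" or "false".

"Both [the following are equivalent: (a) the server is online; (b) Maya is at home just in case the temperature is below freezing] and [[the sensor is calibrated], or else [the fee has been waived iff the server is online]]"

false

In symbols: (P ↔ (K ↔ G)) ∧ (W ∨ (M ↔ P))

K ↔ G = T ↔ F = F
P ↔ (K ↔ G) = T ↔ F = F
M ↔ P = T ↔ T = T
W ∨ (M ↔ P) = F ∨ T = T
(P ↔ (K ↔ G)) ∧ (W ∨ (M ↔ P)) = F ∧ T = F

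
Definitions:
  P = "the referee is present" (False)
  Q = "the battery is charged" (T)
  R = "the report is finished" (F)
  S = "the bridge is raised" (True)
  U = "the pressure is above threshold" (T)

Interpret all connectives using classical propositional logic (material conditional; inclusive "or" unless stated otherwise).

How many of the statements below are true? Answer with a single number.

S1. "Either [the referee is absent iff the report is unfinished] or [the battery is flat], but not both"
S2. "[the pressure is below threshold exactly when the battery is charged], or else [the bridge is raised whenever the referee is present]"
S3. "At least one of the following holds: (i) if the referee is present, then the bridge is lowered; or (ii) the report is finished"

3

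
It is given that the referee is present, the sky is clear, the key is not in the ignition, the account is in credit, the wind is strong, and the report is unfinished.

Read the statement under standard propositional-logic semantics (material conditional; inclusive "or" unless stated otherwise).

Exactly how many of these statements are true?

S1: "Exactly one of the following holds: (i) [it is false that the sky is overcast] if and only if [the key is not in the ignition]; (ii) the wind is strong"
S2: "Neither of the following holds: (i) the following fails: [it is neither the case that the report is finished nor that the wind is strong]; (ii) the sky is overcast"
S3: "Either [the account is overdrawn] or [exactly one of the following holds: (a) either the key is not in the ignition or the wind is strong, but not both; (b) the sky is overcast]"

0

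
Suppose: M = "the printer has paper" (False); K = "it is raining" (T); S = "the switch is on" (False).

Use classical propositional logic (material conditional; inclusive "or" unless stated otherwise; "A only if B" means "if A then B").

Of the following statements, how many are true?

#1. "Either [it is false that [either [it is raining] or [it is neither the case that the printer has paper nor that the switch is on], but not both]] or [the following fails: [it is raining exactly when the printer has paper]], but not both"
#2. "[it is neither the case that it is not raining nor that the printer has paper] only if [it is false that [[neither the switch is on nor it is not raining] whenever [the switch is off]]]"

0

#1: This is ¬(K ⊕ (M ↓ S)) ⊕ ¬(K ↔ M).

M ↓ S = F ↓ F = T
K ⊕ (M ↓ S) = T ⊕ T = F
¬(K ⊕ (M ↓ S)) = ¬F = T
K ↔ M = T ↔ F = F
¬(K ↔ M) = ¬F = T
¬(K ⊕ (M ↓ S)) ⊕ ¬(K ↔ M) = T ⊕ T = F
Thus #1 is false.

#2: Formalization: (¬K ↓ M) → ¬(¬S → (S ↓ ¬K))

¬K = ¬T = F
¬K ↓ M = F ↓ F = T
¬S = ¬F = T
¬K = ¬T = F
S ↓ ¬K = F ↓ F = T
¬S → (S ↓ ¬K) = T → T = T
¬(¬S → (S ↓ ¬K)) = ¬T = F
(¬K ↓ M) → ¬(¬S → (S ↓ ¬K)) = T → F = F
Thus #2 is false.

True statements: 0 (none).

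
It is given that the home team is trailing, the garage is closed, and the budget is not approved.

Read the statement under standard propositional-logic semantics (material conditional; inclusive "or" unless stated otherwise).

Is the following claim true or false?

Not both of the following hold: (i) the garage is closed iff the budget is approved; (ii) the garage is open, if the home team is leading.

Let Q = "the garage is closed" (T), R = "the budget is approved" (F), P = "the home team is leading" (F).
Parsed as (Q <-> R) nand (P -> ~Q)

Q <-> R = T <-> F = F
~Q = ~T = F
P -> ~Q = F -> F = T
(Q <-> R) nand (P -> ~Q) = F nand T = T

The statement is true.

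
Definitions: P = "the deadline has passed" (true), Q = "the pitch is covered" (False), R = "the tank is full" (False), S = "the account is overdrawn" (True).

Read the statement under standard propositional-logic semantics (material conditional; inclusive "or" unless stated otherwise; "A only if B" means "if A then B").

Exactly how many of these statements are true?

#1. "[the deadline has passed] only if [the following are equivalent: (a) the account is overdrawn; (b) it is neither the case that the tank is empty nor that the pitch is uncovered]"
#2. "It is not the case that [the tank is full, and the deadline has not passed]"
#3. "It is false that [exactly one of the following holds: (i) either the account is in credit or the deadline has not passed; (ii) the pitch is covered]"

2

#1: This is P -> (S iff (not R nor not Q)).

not R = not False = True
not Q = not False = True
not R nor not Q = True nor True = False
S iff (not R nor not Q) = True iff False = False
P -> (S iff (not R nor not Q)) = True -> False = False
So #1 is false.

#2: This is not (R and not P).

not P = not True = False
R and not P = False and False = False
not (R and not P) = not False = True
Thus #2 is true.

#3: This is not ((not S or not P) xor Q).

not S = not True = False
not P = not True = False
not S or not P = False or False = False
(not S or not P) xor Q = False xor False = False
not ((not S or not P) xor Q) = not False = True
Hence #3 is true.

Count: 2.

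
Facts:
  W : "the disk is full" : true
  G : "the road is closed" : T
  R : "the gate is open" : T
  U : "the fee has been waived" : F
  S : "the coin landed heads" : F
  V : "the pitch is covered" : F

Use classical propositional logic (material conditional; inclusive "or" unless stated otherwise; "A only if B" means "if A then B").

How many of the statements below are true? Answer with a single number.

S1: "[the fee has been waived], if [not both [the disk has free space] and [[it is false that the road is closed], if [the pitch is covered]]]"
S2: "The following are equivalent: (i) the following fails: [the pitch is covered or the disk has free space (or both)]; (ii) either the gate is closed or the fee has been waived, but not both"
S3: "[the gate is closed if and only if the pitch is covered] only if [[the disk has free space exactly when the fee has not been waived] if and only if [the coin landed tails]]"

0

S1: In symbols: (¬W ↑ (V → ¬G)) → U

¬W = ¬T = F
¬G = ¬T = F
V → ¬G = F → F = T
¬W ↑ (V → ¬G) = F ↑ T = T
(¬W ↑ (V → ¬G)) → U = T → F = F
Thus S1 is false.

S2: Formalization: ¬(V ∨ ¬W) ↔ (¬R ⊕ U)

¬W = ¬T = F
V ∨ ¬W = F ∨ F = F
¬(V ∨ ¬W) = ¬F = T
¬R = ¬T = F
¬R ⊕ U = F ⊕ F = F
¬(V ∨ ¬W) ↔ (¬R ⊕ U) = T ↔ F = F
So S2 is false.

S3: In symbols: (¬R ↔ V) → ((¬W ↔ ¬U) ↔ ¬S)

¬R = ¬T = F
¬R ↔ V = F ↔ F = T
¬W = ¬T = F
¬U = ¬F = T
¬W ↔ ¬U = F ↔ T = F
¬S = ¬F = T
(¬W ↔ ¬U) ↔ ¬S = F ↔ T = F
(¬R ↔ V) → ((¬W ↔ ¬U) ↔ ¬S) = T → F = F
Thus S3 is false.

0 of the 3 statements are true (none).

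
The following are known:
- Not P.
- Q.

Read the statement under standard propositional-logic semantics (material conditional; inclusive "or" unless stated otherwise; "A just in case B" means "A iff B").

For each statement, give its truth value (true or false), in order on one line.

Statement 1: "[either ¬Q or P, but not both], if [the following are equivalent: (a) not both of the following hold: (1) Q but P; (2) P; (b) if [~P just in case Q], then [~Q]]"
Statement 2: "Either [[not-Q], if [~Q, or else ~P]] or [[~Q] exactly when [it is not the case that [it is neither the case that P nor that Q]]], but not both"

Statement 1: In symbols: (((Q and P) nand P) iff ((not P iff Q) -> not Q)) -> (not Q xor P)

Q and P = True and False = False
(Q and P) nand P = False nand False = True
not P = not False = True
not P iff Q = True iff True = True
not Q = not True = False
(not P iff Q) -> not Q = True -> False = False
((Q and P) nand P) iff ((not P iff Q) -> not Q) = True iff False = False
not Q = not True = False
not Q xor P = False xor False = False
(((Q and P) nand P) iff ((not P iff Q) -> not Q)) -> (not Q xor P) = False -> False = True
So Statement 1 is true.

Statement 2: Parsed as ((not Q or not P) -> not Q) xor (not Q iff not (P nor Q))

not Q = not True = False
not P = not False = True
not Q or not P = False or True = True
not Q = not True = False
(not Q or not P) -> not Q = True -> False = False
not Q = not True = False
P nor Q = False nor True = False
not (P nor Q) = not False = True
not Q iff not (P nor Q) = False iff True = False
((not Q or not P) -> not Q) xor (not Q iff not (P nor Q)) = False xor False = False
Thus Statement 2 is false.

Statement 1 true / Statement 2 false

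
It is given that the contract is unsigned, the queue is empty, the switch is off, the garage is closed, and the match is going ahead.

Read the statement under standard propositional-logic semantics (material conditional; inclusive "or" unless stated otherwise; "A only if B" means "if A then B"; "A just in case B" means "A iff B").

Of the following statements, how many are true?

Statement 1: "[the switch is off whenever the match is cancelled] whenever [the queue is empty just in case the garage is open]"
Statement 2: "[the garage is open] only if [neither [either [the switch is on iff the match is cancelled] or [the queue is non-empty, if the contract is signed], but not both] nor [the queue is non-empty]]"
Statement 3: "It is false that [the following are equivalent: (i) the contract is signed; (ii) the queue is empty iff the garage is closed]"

3

Let Q = "the queue is empty" (T), S = "the garage is closed" (T), U = "the match is cancelled" (F), R = "the switch is on" (F), P = "the contract is signed" (F).

Statement 1: Formalization: (Q ↔ ¬S) → (U → ¬R)

¬S = ¬T = F
Q ↔ ¬S = T ↔ F = F
¬R = ¬F = T
U → ¬R = F → T = T
(Q ↔ ¬S) → (U → ¬R) = F → T = T
Hence Statement 1 is true.

Statement 2: Formalization: ¬S → (((R ↔ U) ⊕ (P → ¬Q)) ↓ ¬Q)

¬S = ¬T = F
R ↔ U = F ↔ F = T
¬Q = ¬T = F
P → ¬Q = F → F = T
(R ↔ U) ⊕ (P → ¬Q) = T ⊕ T = F
¬Q = ¬T = F
((R ↔ U) ⊕ (P → ¬Q)) ↓ ¬Q = F ↓ F = T
¬S → (((R ↔ U) ⊕ (P → ¬Q)) ↓ ¬Q) = F → T = T
So Statement 2 is true.

Statement 3: In symbols: ¬(P ↔ (Q ↔ S))

Q ↔ S = T ↔ T = T
P ↔ (Q ↔ S) = F ↔ T = F
¬(P ↔ (Q ↔ S)) = ¬F = T
So Statement 3 is true.

True statements: 3.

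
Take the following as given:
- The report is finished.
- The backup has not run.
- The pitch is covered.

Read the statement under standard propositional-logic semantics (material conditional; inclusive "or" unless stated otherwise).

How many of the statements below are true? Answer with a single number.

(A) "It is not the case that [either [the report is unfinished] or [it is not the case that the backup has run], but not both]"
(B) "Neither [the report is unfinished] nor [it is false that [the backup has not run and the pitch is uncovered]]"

0

Let H = "the report is finished" (T), U = "the backup has run" (F), M = "the pitch is covered" (T).

(A): Formalization: ¬(¬H ⊕ ¬U)

¬H = ¬T = F
¬U = ¬F = T
¬H ⊕ ¬U = F ⊕ T = T
¬(¬H ⊕ ¬U) = ¬T = F
Hence (A) is false.

(B): This is ¬H ↓ ¬(¬U ∧ ¬M).

¬H = ¬T = F
¬U = ¬F = T
¬M = ¬T = F
¬U ∧ ¬M = T ∧ F = F
¬(¬U ∧ ¬M) = ¬F = T
¬H ↓ ¬(¬U ∧ ¬M) = F ↓ T = F
Thus (B) is false.

True statements: 0 (none).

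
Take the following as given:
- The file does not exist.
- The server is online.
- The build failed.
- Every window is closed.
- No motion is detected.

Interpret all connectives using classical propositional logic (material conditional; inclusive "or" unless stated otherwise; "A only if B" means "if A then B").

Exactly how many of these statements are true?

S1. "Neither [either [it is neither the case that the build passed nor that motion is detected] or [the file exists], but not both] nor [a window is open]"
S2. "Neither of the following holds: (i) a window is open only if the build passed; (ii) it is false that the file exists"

0

Let R = "the build passed" (F), U = "motion is detected" (F), P = "the file exists" (F), S = "a window is open" (F).

S1: Formalization: ((R ↓ U) ⊕ P) ↓ S

R ↓ U = F ↓ F = T
(R ↓ U) ⊕ P = T ⊕ F = T
((R ↓ U) ⊕ P) ↓ S = T ↓ F = F
Thus S1 is false.

S2: Parsed as (S → R) ↓ ¬P

S → R = F → F = T
¬P = ¬F = T
(S → R) ↓ ¬P = T ↓ T = F
Hence S2 is false.

Count: 0.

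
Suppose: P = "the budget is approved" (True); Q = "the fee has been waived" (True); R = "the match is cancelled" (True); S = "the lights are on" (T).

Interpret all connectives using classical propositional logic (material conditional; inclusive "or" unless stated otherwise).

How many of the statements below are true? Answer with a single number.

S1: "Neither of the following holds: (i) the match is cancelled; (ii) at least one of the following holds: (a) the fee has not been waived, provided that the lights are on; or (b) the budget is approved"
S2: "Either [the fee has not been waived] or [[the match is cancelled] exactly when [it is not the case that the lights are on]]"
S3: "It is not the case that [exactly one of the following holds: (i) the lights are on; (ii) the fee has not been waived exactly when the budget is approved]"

0

S1: In symbols: R nor ((S -> not Q) or P)

not Q = not True = False
S -> not Q = True -> False = False
(S -> not Q) or P = False or True = True
R nor ((S -> not Q) or P) = True nor True = False
Hence S1 is false.

S2: Parsed as not Q or (R iff not S)

not Q = not True = False
not S = not True = False
R iff not S = True iff False = False
not Q or (R iff not S) = False or False = False
Thus S2 is false.

S3: Parsed as not (S xor (not Q iff P))

not Q = not True = False
not Q iff P = False iff True = False
S xor (not Q iff P) = True xor False = True
not (S xor (not Q iff P)) = not True = False
Thus S3 is false.

0 of the 3 statements are true (none).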